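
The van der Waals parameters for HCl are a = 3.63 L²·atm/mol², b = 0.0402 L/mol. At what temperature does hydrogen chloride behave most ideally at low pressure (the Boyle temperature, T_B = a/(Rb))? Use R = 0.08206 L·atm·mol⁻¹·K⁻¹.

T_B ≈ 1100 K

For a van der Waals gas the second virial coefficient B₂ = b − a/(RT) vanishes at T_B = a/(Rb).
T_B = 3.63/(0.08206×0.0402) = 3.63/0.0032988 = 1100 K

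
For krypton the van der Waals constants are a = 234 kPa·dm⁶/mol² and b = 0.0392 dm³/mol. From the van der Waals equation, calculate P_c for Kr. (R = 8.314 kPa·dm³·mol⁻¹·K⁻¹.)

For a van der Waals gas, P_c = a/(27b²).
P_c = 234/(27×(0.0392)²) = 234/0.041489 = 5640 kPa

P_c ≈ 5640 kPa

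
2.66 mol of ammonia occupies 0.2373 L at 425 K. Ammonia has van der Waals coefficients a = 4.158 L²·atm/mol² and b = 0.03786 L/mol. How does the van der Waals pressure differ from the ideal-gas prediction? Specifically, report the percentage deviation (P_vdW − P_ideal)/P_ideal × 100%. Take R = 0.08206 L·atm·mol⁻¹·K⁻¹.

Ideal: P_ideal = nRT/V = (2.66)(0.08206)(425)/0.2373 = 390.935 atm
vdW: P = nRT/(V − nb) − a n²/V² = 92.7688/0.136592 − 29.4203/0.0563113 = 679.167 − 522.458 = 156.709 atm
% deviation = (156.709 − 390.935)/390.935 × 100% = -59.91%

-59.91 %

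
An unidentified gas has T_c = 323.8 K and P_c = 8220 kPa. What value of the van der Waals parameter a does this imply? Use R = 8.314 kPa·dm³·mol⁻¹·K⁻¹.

a ≈ 372.0 kPa·dm⁶/mol²

From T_c = 8a/(27Rb) and P_c = a/(27b²): a = 27 R² T_c²/(64 P_c).
a = 27×(8.314)²×(323.8)²/(64×8220) = 195675969/526080 = 372.0 kPa·dm⁶/mol²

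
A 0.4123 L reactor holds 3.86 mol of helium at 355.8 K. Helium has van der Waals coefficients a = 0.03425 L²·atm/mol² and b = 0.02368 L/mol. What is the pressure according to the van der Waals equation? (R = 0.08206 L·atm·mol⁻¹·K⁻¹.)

P = nRT/(V − nb) − a n²/V²
nRT/(V − nb) = (3.86)(0.08206)(355.8)/(0.4123 − 3.86×0.02368) = 112.70/0.32090 = 351.20 atm
a n²/V² = (0.03425)(3.86)²/(0.4123)² = 3.0020 atm
P = 351.20 − 3.0020 = 348.2 atm

P ≈ 348.2 atm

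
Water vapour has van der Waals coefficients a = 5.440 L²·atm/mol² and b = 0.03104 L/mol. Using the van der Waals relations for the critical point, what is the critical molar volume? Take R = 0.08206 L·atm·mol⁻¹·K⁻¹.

V_m,c ≈ 0.09312 L/mol

For a van der Waals gas, V_m,c = 3b.
V_m,c = 3×0.03104 = 0.09312 L/mol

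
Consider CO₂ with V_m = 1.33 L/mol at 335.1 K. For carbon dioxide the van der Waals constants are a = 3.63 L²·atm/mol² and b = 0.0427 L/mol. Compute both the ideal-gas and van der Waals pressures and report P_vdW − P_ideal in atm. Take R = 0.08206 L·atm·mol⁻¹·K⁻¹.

Ideal: P_ideal = RT/V_m = (0.08206)(335.1)/1.33 = 20.6754 atm
vdW: P = RT/(V_m − b) − a/V_m² = 27.4983/1.28730 − 3.63/1.76890 = 21.3612 − 2.05212 = 19.3091 atm
ΔP = 19.3091 − 20.6754 = -1.366 atm

ΔP ≈ -1.366 atm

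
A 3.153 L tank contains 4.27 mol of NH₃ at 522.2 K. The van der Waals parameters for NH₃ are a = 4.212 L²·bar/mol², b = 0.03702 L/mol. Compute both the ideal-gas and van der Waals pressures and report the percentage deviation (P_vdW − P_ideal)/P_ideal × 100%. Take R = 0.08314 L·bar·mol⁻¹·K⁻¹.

-7.86 %

Ideal: P_ideal = nRT/V = (4.27)(0.08314)(522.2)/3.153 = 58.7964 bar
vdW: P = nRT/(V − nb) − a n²/V² = 185.385/2.99492 − 76.7970/9.94141 = 61.8998 − 7.72496 = 54.1748 bar
% deviation = (54.1748 − 58.7964)/58.7964 × 100% = -7.86%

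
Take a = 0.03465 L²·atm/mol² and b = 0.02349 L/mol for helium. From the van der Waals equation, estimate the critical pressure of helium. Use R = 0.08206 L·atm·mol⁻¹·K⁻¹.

P_c ≈ 2.326 atm

For a van der Waals gas, P_c = a/(27b²).
P_c = 0.03465/(27×(0.02349)²) = 0.03465/0.014898 = 2.326 atm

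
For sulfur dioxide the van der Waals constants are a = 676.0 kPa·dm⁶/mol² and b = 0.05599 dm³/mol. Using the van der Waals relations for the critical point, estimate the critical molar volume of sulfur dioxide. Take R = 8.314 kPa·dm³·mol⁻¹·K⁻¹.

For a van der Waals gas, V_m,c = 3b.
V_m,c = 3×0.05599 = 0.1680 dm³/mol

V_m,c ≈ 0.1680 dm³/mol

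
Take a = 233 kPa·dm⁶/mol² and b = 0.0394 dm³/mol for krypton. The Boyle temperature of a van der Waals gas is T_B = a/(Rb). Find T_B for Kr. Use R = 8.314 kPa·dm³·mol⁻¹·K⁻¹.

For a van der Waals gas the second virial coefficient B₂ = b − a/(RT) vanishes at T_B = a/(Rb).
T_B = 233/(8.314×0.0394) = 233/0.32757 = 711.3 K

T_B ≈ 711.3 K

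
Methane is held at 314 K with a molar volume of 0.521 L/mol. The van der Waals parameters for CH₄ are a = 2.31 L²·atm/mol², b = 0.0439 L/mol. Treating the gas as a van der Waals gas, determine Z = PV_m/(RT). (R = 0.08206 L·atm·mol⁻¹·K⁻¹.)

Z ≈ 0.9199

P = RT/(V_m − b) − a/V_m² = (0.08206)(314)/(0.521 − 0.0439) − 2.31/(0.521)²
  = 25.767/0.47710 − 8.5101 = 54.008 − 8.5101 = 45.498 atm
Z = PV_m/(RT) = (45.498)(0.521)/((0.08206)(314)) = 23.704/25.767 = 0.9199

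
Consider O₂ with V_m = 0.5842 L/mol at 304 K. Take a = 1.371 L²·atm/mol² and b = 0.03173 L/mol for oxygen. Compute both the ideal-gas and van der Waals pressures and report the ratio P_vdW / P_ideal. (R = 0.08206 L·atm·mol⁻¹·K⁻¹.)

P_vdW / P_ideal ≈ 0.9634

Ideal: P_ideal = RT/V_m = (0.08206)(304)/0.5842 = 42.7015 atm
vdW: P = RT/(V_m − b) − a/V_m² = 24.9462/0.552470 − 1.371/0.341290 = 45.1539 − 4.01711 = 41.1368 atm
Ratio = 41.1368/42.7015 = 0.9634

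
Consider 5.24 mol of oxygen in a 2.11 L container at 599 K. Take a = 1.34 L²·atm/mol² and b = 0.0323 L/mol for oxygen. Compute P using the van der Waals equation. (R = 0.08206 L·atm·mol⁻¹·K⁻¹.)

P = nRT/(V − nb) − a n²/V²
nRT/(V − nb) = (5.24)(0.08206)(599)/(2.11 − 5.24×0.0323) = 257.57/1.9407 = 132.72 atm
a n²/V² = (1.34)(5.24)²/(2.11)² = 8.2642 atm
P = 132.72 − 8.2642 = 124.5 atm

P ≈ 124.5 atm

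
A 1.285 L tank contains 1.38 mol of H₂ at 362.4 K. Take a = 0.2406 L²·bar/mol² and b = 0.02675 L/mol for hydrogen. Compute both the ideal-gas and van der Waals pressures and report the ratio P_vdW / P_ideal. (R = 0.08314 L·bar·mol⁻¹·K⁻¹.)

Ideal: P_ideal = nRT/V = (1.38)(0.08314)(362.4)/1.285 = 32.3574 bar
vdW: P = nRT/(V − nb) − a n²/V² = 41.5793/1.24809 − 0.458199/1.65123 = 33.3143 − 0.277490 = 33.0368 bar
Ratio = 33.0368/32.3574 = 1.021

P_vdW / P_ideal ≈ 1.021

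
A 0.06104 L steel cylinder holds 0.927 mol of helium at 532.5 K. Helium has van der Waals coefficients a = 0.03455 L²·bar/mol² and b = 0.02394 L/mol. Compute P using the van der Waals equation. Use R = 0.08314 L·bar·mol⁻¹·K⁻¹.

P ≈ 1048 bar

P = nRT/(V − nb) − a n²/V²
nRT/(V − nb) = (0.927)(0.08314)(532.5)/(0.06104 − 0.927×0.02394) = 41.040/0.038848 = 1056.4 bar
a n²/V² = (0.03455)(0.927)²/(0.06104)² = 7.9685 bar
P = 1056.4 − 7.9685 = 1048 bar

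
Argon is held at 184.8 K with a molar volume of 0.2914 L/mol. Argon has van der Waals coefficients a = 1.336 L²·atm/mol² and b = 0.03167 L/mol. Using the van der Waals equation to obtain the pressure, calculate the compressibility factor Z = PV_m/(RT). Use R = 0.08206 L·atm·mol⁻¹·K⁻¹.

P = RT/(V_m − b) − a/V_m² = (0.08206)(184.8)/(0.2914 − 0.03167) − 1.336/(0.2914)²
  = 15.165/0.25973 − 15.734 = 58.388 − 15.734 = 42.654 atm
Z = PV_m/(RT) = (42.654)(0.2914)/((0.08206)(184.8)) = 12.429/15.165 = 0.8196

Z ≈ 0.8196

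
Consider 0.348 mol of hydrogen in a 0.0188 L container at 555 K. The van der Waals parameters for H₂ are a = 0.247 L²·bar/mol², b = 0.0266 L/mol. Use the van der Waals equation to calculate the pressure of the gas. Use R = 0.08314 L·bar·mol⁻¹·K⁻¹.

P = nRT/(V − nb) − a n²/V²
nRT/(V − nb) = (0.348)(0.08314)(555)/(0.0188 − 0.348×0.0266) = 16.058/0.0095432 = 1682.7 bar
a n²/V² = (0.247)(0.348)²/(0.0188)² = 84.633 bar
P = 1682.7 − 84.633 = 1598 bar

P ≈ 1598 bar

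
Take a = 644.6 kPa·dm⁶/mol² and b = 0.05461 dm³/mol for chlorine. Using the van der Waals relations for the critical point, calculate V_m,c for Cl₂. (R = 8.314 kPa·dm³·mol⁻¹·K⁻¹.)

V_m,c ≈ 0.1638 dm³/mol

For a van der Waals gas, V_m,c = 3b.
V_m,c = 3×0.05461 = 0.1638 dm³/mol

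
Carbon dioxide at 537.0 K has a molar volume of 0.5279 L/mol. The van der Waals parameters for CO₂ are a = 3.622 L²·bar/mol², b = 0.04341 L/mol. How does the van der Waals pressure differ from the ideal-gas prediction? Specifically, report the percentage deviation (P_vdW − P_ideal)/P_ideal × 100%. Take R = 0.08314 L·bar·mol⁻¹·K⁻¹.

Ideal: P_ideal = RT/V_m = (0.08314)(537.0)/0.5279 = 84.5732 bar
vdW: P = RT/(V_m − b) − a/V_m² = 44.6462/0.484490 − 3.622/0.278678 = 92.1509 − 12.9971 = 79.1538 bar
% deviation = (79.1538 − 84.5732)/84.5732 × 100% = -6.41%

-6.41 %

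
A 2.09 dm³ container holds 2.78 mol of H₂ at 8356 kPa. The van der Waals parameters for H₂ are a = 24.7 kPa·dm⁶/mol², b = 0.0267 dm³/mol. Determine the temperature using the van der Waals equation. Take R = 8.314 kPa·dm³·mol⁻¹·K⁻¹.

T ≈ 732.6 K

T = (P + a n²/V²)(V − nb)/(nR)
P + a n²/V² = 8356 + (24.7)(2.78)²/(2.09)² = 8399.7 kPa
V − nb = 2.09 − (2.78)(0.0267) = 2.0158 dm³
T = (8399.7)(2.0158)/((2.78)(8.314)) = 732.6 K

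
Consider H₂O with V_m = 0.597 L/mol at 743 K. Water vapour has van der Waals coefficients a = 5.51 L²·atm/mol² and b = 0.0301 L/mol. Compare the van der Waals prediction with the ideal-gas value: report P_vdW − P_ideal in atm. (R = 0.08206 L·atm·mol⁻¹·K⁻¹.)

ΔP ≈ -10.04 atm

Ideal: P_ideal = RT/V_m = (0.08206)(743)/0.597 = 102.128 atm
vdW: P = RT/(V_m − b) − a/V_m² = 60.9706/0.566900 − 5.51/0.356409 = 107.551 − 15.4598 = 92.091 atm
ΔP = 92.091 − 102.128 = -10.04 atm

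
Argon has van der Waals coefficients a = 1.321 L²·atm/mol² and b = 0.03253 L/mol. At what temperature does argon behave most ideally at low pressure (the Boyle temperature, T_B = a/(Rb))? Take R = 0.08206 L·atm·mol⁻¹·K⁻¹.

T_B ≈ 494.9 K

For a van der Waals gas the second virial coefficient B₂ = b − a/(RT) vanishes at T_B = a/(Rb).
T_B = 1.321/(0.08206×0.03253) = 1.321/0.0026694 = 494.9 K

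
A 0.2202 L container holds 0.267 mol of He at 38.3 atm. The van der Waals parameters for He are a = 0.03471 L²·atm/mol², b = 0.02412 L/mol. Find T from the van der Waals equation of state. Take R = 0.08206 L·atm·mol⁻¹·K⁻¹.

T ≈ 374.2 K

T = (P + a n²/V²)(V − nb)/(nR)
P + a n²/V² = 38.3 + (0.03471)(0.267)²/(0.2202)² = 38.351 atm
V − nb = 0.2202 − (0.267)(0.02412) = 0.21376 L
T = (38.351)(0.21376)/((0.267)(0.08206)) = 374.2 K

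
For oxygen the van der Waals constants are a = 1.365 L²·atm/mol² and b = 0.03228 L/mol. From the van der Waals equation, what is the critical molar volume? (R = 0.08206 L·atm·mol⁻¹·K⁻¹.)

V_m,c ≈ 0.09684 L/mol

For a van der Waals gas, V_m,c = 3b.
V_m,c = 3×0.03228 = 0.09684 L/mol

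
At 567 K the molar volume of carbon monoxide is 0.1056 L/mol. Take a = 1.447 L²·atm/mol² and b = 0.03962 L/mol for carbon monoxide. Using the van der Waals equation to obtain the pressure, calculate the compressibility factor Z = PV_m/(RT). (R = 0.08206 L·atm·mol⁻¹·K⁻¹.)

Z ≈ 1.306

P = RT/(V_m − b) − a/V_m² = (0.08206)(567)/(0.1056 − 0.03962) − 1.447/(0.1056)²
  = 46.528/0.065980 − 129.76 = 705.18 − 129.76 = 575.42 atm
Z = PV_m/(RT) = (575.42)(0.1056)/((0.08206)(567)) = 60.764/46.528 = 1.306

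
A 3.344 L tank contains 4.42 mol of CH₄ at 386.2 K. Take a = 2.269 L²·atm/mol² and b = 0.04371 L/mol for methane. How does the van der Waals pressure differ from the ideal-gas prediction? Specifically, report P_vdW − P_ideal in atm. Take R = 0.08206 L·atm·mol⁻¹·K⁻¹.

Ideal: P_ideal = nRT/V = (4.42)(0.08206)(386.2)/3.344 = 41.8890 atm
vdW: P = nRT/(V − nb) − a n²/V² = 140.077/3.15080 − 44.3281/11.1823 = 44.4576 − 3.96413 = 40.4935 atm
ΔP = 40.4935 − 41.8890 = -1.396 atm

ΔP ≈ -1.396 atm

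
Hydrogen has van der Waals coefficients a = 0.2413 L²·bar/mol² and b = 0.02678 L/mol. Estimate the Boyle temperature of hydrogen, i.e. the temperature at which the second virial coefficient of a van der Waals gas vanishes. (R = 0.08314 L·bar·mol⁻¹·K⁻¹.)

For a van der Waals gas the second virial coefficient B₂ = b − a/(RT) vanishes at T_B = a/(Rb).
T_B = 0.2413/(0.08314×0.02678) = 0.2413/0.0022265 = 108.4 K

T_B ≈ 108.4 K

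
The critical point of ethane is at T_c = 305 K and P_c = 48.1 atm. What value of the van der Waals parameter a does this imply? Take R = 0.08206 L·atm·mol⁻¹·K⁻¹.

a ≈ 5.494 L²·atm/mol²

From T_c = 8a/(27Rb) and P_c = a/(27b²): a = 27 R² T_c²/(64 P_c).
a = 27×(0.08206)²×(305)²/(64×48.1) = 16913/3078.4 = 5.494 L²·atm/mol²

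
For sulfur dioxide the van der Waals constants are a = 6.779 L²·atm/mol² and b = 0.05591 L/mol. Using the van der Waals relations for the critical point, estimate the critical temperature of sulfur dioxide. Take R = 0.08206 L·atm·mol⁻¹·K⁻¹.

For a van der Waals gas, T_c = 8a/(27Rb).
T_c = 8×6.779/(27×0.08206×0.05591) = 54.232/0.12388 = 437.8 K

T_c ≈ 437.8 K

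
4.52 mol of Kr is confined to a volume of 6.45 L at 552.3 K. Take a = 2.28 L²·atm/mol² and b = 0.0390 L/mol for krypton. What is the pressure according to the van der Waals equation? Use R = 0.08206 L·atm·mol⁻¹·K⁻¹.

P ≈ 31.53 atm

P = nRT/(V − nb) − a n²/V²
nRT/(V − nb) = (4.52)(0.08206)(552.3)/(6.45 − 4.52×0.0390) = 204.85/6.2737 = 32.652 atm
a n²/V² = (2.28)(4.52)²/(6.45)² = 1.1197 atm
P = 32.652 − 1.1197 = 31.53 atm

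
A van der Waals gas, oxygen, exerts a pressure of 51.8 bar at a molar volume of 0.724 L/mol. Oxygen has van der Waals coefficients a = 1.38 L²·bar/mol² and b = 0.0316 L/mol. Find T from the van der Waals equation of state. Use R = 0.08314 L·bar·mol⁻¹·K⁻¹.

T = (P + a/V_m²)(V_m − b)/R
P + a/V_m² = 51.8 + 1.38/(0.724)² = 54.433 bar
V_m − b = 0.724 − 0.0316 = 0.69240 L/mol
T = (54.433)(0.69240)/0.08314 = 453.3 K

T ≈ 453.3 K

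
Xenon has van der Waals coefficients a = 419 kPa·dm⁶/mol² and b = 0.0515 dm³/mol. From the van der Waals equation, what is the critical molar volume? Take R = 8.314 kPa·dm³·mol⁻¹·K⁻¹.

V_m,c ≈ 0.1545 dm³/mol

For a van der Waals gas, V_m,c = 3b.
V_m,c = 3×0.0515 = 0.1545 dm³/mol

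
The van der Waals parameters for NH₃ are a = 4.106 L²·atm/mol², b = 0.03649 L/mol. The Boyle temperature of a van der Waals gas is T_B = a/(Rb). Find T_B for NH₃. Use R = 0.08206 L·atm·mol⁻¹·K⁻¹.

T_B ≈ 1371 K

For a van der Waals gas the second virial coefficient B₂ = b − a/(RT) vanishes at T_B = a/(Rb).
T_B = 4.106/(0.08206×0.03649) = 4.106/0.0029944 = 1371 K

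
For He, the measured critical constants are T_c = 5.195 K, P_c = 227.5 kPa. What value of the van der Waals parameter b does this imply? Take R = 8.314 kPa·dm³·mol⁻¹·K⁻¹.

From T_c = 8a/(27Rb) and P_c = a/(27b²): b = R T_c/(8 P_c).
b = (8.314)(5.195)/(8×227.5) = 43.191/1820.0 = 0.02373 dm³/mol

b ≈ 0.02373 dm³/mol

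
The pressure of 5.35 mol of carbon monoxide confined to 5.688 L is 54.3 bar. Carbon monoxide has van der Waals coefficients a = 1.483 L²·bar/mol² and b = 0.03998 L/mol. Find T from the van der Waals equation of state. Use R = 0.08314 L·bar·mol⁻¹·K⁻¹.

T = (P + a n²/V²)(V − nb)/(nR)
P + a n²/V² = 54.3 + (1.483)(5.35)²/(5.688)² = 55.612 bar
V − nb = 5.688 − (5.35)(0.03998) = 5.4741 L
T = (55.612)(5.4741)/((5.35)(0.08314)) = 684.4 K

T ≈ 684.4 K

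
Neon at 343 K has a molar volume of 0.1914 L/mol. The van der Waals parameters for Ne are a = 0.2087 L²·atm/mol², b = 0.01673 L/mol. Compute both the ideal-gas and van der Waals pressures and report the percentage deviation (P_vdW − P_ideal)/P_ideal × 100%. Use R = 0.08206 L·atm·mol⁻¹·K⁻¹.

5.70 %

Ideal: P_ideal = RT/V_m = (0.08206)(343)/0.1914 = 147.056 atm
vdW: P = RT/(V_m − b) − a/V_m² = 28.1466/0.174670 − 0.2087/0.0366340 = 161.142 − 5.69689 = 155.445 atm
% deviation = (155.445 − 147.056)/147.056 × 100% = 5.70%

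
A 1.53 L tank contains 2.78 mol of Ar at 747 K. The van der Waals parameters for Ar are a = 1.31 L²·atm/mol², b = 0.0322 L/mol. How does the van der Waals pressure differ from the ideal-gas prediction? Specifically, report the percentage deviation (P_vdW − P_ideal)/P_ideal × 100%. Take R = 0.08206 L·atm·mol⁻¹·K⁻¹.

2.33 %

Ideal: P_ideal = nRT/V = (2.78)(0.08206)(747)/1.53 = 111.380 atm
vdW: P = nRT/(V − nb) − a n²/V² = 170.411/1.44048 − 10.1242/2.34090 = 118.302 − 4.32492 = 113.977 atm
% deviation = (113.977 − 111.380)/111.380 × 100% = 2.33%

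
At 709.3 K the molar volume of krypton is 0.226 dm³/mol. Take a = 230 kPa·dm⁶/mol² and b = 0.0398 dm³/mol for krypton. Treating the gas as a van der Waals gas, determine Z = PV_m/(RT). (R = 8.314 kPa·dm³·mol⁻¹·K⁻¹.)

P = RT/(V_m − b) − a/V_m² = (8.314)(709.3)/(0.226 − 0.0398) − 230/(0.226)²
  = 5897.1/0.18620 − 4503.1 = 31671 − 4503.1 = 27168 kPa
Z = PV_m/(RT) = (27168)(0.226)/((8.314)(709.3)) = 6140.0/5897.1 = 1.041

Z ≈ 1.041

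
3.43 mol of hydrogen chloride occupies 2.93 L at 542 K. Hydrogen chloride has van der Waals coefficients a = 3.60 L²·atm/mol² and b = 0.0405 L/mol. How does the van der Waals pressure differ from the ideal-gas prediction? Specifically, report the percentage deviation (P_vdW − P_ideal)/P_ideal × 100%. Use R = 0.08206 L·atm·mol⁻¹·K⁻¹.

Ideal: P_ideal = nRT/V = (3.43)(0.08206)(542)/2.93 = 52.0664 atm
vdW: P = nRT/(V − nb) − a n²/V² = 152.554/2.79109 − 42.3536/8.58490 = 54.6575 − 4.93350 = 49.7240 atm
% deviation = (49.7240 − 52.0664)/52.0664 × 100% = -4.50%

-4.50 %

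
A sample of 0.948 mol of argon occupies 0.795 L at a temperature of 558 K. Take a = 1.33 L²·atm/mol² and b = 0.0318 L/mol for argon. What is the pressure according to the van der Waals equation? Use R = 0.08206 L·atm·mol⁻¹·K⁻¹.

P = nRT/(V − nb) − a n²/V²
nRT/(V − nb) = (0.948)(0.08206)(558)/(0.795 − 0.948×0.0318) = 43.408/0.76485 = 56.754 atm
a n²/V² = (1.33)(0.948)²/(0.795)² = 1.8912 atm
P = 56.754 − 1.8912 = 54.86 atm

P ≈ 54.86 atm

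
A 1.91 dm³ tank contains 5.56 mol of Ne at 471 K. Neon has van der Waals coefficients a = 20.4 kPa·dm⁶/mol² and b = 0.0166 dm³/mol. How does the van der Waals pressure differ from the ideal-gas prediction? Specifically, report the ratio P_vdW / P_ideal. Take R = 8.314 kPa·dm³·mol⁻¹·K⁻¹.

P_vdW / P_ideal ≈ 1.036

Ideal: P_ideal = nRT/V = (5.56)(8.314)(471)/1.91 = 11399.1 kPa
vdW: P = nRT/(V − nb) − a n²/V² = 21772.4/1.81770 − 630.637/3.64810 = 11978.0 − 172.867 = 11805.1 kPa
Ratio = 11805.1/11399.1 = 1.036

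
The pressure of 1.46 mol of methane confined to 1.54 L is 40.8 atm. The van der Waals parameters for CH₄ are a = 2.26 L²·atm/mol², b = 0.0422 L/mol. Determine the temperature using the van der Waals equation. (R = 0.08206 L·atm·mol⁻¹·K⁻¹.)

T = (P + a n²/V²)(V − nb)/(nR)
P + a n²/V² = 40.8 + (2.26)(1.46)²/(1.54)² = 42.831 atm
V − nb = 1.54 − (1.46)(0.0422) = 1.4784 L
T = (42.831)(1.4784)/((1.46)(0.08206)) = 528.5 K

T ≈ 528.5 K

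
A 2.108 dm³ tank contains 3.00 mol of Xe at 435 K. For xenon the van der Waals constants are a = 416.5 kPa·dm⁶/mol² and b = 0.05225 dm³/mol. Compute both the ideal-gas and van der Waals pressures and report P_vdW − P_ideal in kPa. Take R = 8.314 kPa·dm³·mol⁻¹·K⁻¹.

Ideal: P_ideal = nRT/V = (3.00)(8.314)(435)/2.108 = 5146.95 kPa
vdW: P = nRT/(V − nb) − a n²/V² = 10849.8/1.95125 − 3748.50/4.44366 = 5560.44 − 843.561 = 4716.88 kPa
ΔP = 4716.88 − 5146.95 = -430.1 kPa

ΔP ≈ -430.1 kPa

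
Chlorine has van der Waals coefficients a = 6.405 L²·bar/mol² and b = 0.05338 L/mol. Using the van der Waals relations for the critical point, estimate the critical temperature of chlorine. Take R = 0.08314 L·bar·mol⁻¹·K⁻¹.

For a van der Waals gas, T_c = 8a/(27Rb).
T_c = 8×6.405/(27×0.08314×0.05338) = 51.240/0.11983 = 427.6 K

T_c ≈ 427.6 K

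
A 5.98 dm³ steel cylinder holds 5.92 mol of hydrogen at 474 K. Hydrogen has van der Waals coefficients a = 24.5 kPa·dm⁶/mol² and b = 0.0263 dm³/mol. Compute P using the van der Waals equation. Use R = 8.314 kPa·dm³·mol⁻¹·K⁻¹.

P = nRT/(V − nb) − a n²/V²
nRT/(V − nb) = (5.92)(8.314)(474)/(5.98 − 5.92×0.0263) = 23330/5.8243 = 4005.6 kPa
a n²/V² = (24.5)(5.92)²/(5.98)² = 24.011 kPa
P = 4005.6 − 24.011 = 3982 kPa

P ≈ 3982 kPa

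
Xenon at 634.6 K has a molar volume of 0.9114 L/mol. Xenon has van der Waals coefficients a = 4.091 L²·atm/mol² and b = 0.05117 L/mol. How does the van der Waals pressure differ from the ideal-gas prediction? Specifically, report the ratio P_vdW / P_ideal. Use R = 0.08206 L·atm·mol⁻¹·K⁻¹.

P_vdW / P_ideal ≈ 0.9733

Ideal: P_ideal = RT/V_m = (0.08206)(634.6)/0.9114 = 57.1377 atm
vdW: P = RT/(V_m − b) − a/V_m² = 52.0753/0.860230 − 4.091/0.830650 = 60.5365 − 4.92506 = 55.6114 atm
Ratio = 55.6114/57.1377 = 0.9733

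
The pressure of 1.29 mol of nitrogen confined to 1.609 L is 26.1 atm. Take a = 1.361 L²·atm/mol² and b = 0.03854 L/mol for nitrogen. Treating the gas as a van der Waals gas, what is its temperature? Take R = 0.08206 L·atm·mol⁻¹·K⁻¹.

T = (P + a n²/V²)(V − nb)/(nR)
P + a n²/V² = 26.1 + (1.361)(1.29)²/(1.609)² = 26.975 atm
V − nb = 1.609 − (1.29)(0.03854) = 1.5593 L
T = (26.975)(1.5593)/((1.29)(0.08206)) = 397.3 K

T ≈ 397.3 K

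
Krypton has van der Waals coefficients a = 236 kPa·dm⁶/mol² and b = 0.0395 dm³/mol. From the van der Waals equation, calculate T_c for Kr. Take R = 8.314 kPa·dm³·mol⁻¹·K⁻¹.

T_c ≈ 212.9 K

For a van der Waals gas, T_c = 8a/(27Rb).
T_c = 8×236/(27×8.314×0.0395) = 1888.0/8.8669 = 212.9 K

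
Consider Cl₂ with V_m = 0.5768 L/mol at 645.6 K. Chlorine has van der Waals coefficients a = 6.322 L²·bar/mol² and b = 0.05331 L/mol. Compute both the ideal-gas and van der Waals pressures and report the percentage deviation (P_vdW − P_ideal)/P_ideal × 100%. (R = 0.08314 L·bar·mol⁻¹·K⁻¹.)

Ideal: P_ideal = RT/V_m = (0.08314)(645.6)/0.5768 = 93.0568 bar
vdW: P = RT/(V_m − b) − a/V_m² = 53.6752/0.523490 − 6.322/0.332698 = 102.533 − 19.0022 = 83.531 bar
% deviation = (83.531 − 93.0568)/93.0568 × 100% = -10.24%

-10.24 %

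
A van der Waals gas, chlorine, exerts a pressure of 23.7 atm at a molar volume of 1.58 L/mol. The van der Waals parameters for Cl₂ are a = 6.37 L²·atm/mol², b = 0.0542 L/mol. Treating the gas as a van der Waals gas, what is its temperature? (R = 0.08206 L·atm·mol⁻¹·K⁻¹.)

T = (P + a/V_m²)(V_m − b)/R
P + a/V_m² = 23.7 + 6.37/(1.58)² = 26.252 atm
V_m − b = 1.58 − 0.0542 = 1.5258 L/mol
T = (26.252)(1.5258)/0.08206 = 488.1 K

T ≈ 488.1 K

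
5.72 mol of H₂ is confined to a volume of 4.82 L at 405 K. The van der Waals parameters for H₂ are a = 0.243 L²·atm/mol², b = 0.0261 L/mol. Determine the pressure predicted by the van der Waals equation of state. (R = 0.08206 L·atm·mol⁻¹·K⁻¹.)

P = nRT/(V − nb) − a n²/V²
nRT/(V − nb) = (5.72)(0.08206)(405)/(4.82 − 5.72×0.0261) = 190.10/4.6707 = 40.701 atm
a n²/V² = (0.243)(5.72)²/(4.82)² = 0.34222 atm
P = 40.701 − 0.34222 = 40.36 atm

P ≈ 40.36 atm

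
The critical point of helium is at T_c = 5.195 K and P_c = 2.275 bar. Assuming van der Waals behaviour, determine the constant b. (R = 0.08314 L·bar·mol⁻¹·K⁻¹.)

From T_c = 8a/(27Rb) and P_c = a/(27b²): b = R T_c/(8 P_c).
b = (0.08314)(5.195)/(8×2.275) = 0.43191/18.200 = 0.02373 L/mol

b ≈ 0.02373 L/mol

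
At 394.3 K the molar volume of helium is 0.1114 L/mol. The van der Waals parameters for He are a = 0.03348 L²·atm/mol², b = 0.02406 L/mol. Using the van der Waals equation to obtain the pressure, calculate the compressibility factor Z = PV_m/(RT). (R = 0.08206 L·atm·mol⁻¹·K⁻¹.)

Z ≈ 1.266

P = RT/(V_m − b) − a/V_m² = (0.08206)(394.3)/(0.1114 − 0.02406) − 0.03348/(0.1114)²
  = 32.356/0.087340 − 2.6978 = 370.46 − 2.6978 = 367.76 atm
Z = PV_m/(RT) = (367.76)(0.1114)/((0.08206)(394.3)) = 40.968/32.356 = 1.266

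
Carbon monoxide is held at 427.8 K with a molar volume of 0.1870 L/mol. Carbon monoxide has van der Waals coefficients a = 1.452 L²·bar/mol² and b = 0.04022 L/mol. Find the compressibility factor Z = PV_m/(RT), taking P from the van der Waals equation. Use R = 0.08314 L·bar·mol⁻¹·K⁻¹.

Z ≈ 1.056

P = RT/(V_m − b) − a/V_m² = (0.08314)(427.8)/(0.1870 − 0.04022) − 1.452/(0.1870)²
  = 35.567/0.14678 − 41.522 = 242.32 − 41.522 = 200.80 bar
Z = PV_m/(RT) = (200.80)(0.1870)/((0.08314)(427.8)) = 37.550/35.567 = 1.056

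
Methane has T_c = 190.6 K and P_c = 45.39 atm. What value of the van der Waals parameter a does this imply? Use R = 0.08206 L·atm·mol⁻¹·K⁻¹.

From T_c = 8a/(27Rb) and P_c = a/(27b²): a = 27 R² T_c²/(64 P_c).
a = 27×(0.08206)²×(190.6)²/(64×45.39) = 6605.0/2905.0 = 2.274 L²·atm/mol²

a ≈ 2.274 L²·atm/mol²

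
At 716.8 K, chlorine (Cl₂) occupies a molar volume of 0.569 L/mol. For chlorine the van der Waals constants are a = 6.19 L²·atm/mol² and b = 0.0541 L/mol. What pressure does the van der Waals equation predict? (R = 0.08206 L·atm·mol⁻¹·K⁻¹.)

P = RT/(V_m − b) − a/V_m²
RT/(V_m − b) = (0.08206)(716.8)/(0.569 − 0.0541) = 58.821/0.51490 = 114.24 atm
a/V_m² = 6.19/(0.569)² = 19.119 atm
P = 114.24 − 19.119 = 95.12 atm

P ≈ 95.12 atm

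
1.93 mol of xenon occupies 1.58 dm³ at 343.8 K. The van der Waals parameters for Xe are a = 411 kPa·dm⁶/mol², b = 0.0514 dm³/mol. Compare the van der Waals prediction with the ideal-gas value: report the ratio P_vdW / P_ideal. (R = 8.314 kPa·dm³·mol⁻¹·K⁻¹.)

Ideal: P_ideal = nRT/V = (1.93)(8.314)(343.8)/1.58 = 3491.53 kPa
vdW: P = nRT/(V − nb) − a n²/V² = 5516.62/1.48080 − 1530.93/2.49640 = 3725.43 − 613.255 = 3112.18 kPa
Ratio = 3112.18/3491.53 = 0.8914

P_vdW / P_ideal ≈ 0.8914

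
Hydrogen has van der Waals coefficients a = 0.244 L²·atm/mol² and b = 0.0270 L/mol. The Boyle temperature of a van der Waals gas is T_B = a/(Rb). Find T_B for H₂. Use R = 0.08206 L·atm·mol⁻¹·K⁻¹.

T_B ≈ 110.1 K

For a van der Waals gas the second virial coefficient B₂ = b − a/(RT) vanishes at T_B = a/(Rb).
T_B = 0.244/(0.08206×0.0270) = 0.244/0.0022156 = 110.1 K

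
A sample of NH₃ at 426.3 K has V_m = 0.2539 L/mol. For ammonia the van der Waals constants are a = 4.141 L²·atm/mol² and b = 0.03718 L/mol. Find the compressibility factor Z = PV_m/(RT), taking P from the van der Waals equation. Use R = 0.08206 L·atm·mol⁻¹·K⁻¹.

P = RT/(V_m − b) − a/V_m² = (0.08206)(426.3)/(0.2539 − 0.03718) − 4.141/(0.2539)²
  = 34.982/0.21672 − 64.236 = 161.42 − 64.236 = 97.18 atm
Z = PV_m/(RT) = (97.18)(0.2539)/((0.08206)(426.3)) = 24.674/34.982 = 0.7053

Z ≈ 0.7053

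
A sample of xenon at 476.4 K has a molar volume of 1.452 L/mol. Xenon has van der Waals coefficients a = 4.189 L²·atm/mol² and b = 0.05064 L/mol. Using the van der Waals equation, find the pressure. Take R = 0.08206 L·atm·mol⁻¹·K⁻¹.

P ≈ 25.91 atm

P = RT/(V_m − b) − a/V_m²
RT/(V_m − b) = (0.08206)(476.4)/(1.452 − 0.05064) = 39.093/1.4014 = 27.896 atm
a/V_m² = 4.189/(1.452)² = 1.9869 atm
P = 27.896 − 1.9869 = 25.91 atm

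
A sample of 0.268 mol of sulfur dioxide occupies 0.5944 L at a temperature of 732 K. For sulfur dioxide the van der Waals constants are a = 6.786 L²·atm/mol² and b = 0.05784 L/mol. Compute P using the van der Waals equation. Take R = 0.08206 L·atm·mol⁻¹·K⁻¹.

P = nRT/(V − nb) − a n²/V²
nRT/(V − nb) = (0.268)(0.08206)(732)/(0.5944 − 0.268×0.05784) = 16.098/0.57890 = 27.808 atm
a n²/V² = (6.786)(0.268)²/(0.5944)² = 1.3795 atm
P = 27.808 − 1.3795 = 26.43 atm

P ≈ 26.43 atm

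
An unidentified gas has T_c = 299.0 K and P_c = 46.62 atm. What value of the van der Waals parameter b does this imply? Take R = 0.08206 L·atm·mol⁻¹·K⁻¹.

b ≈ 0.06579 L/mol

From T_c = 8a/(27Rb) and P_c = a/(27b²): b = R T_c/(8 P_c).
b = (0.08206)(299.0)/(8×46.62) = 24.536/372.96 = 0.06579 L/mol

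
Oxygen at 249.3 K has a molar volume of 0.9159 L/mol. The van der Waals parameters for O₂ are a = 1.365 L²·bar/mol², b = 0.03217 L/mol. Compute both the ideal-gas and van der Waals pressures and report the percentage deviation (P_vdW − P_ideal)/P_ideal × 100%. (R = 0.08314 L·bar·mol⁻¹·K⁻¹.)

Ideal: P_ideal = RT/V_m = (0.08314)(249.3)/0.9159 = 22.6300 bar
vdW: P = RT/(V_m − b) − a/V_m² = 20.7268/0.883730 − 1.365/0.838873 = 23.4538 − 1.62718 = 21.8266 bar
% deviation = (21.8266 − 22.6300)/22.6300 × 100% = -3.55%

-3.55 %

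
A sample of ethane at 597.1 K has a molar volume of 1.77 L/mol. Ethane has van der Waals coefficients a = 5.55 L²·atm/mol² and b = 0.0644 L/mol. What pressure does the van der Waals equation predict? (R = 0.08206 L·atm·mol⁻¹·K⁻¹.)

P = RT/(V_m − b) − a/V_m²
RT/(V_m − b) = (0.08206)(597.1)/(1.77 − 0.0644) = 48.998/1.7056 = 28.728 atm
a/V_m² = 5.55/(1.77)² = 1.7715 atm
P = 28.728 − 1.7715 = 26.96 atm

P ≈ 26.96 atm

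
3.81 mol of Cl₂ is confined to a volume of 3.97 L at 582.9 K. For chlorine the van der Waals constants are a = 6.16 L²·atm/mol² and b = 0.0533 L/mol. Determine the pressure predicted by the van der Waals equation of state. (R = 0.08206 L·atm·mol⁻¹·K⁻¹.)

P = nRT/(V − nb) − a n²/V²
nRT/(V − nb) = (3.81)(0.08206)(582.9)/(3.97 − 3.81×0.0533) = 182.24/3.7669 = 48.379 atm
a n²/V² = (6.16)(3.81)²/(3.97)² = 5.6735 atm
P = 48.379 − 5.6735 = 42.71 atm

P ≈ 42.71 atm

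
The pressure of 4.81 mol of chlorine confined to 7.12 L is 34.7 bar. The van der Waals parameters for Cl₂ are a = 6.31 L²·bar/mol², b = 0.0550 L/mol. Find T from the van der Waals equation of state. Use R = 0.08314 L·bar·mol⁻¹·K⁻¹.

T ≈ 644.2 K

T = (P + a n²/V²)(V − nb)/(nR)
P + a n²/V² = 34.7 + (6.31)(4.81)²/(7.12)² = 37.580 bar
V − nb = 7.12 − (4.81)(0.0550) = 6.8555 L
T = (37.580)(6.8555)/((4.81)(0.08314)) = 644.2 K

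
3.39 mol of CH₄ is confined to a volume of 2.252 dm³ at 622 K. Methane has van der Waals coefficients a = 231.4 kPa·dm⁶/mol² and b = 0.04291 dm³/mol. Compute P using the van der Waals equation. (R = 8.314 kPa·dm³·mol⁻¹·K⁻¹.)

P = nRT/(V − nb) − a n²/V²
nRT/(V − nb) = (3.39)(8.314)(622)/(2.252 − 3.39×0.04291) = 17531/2.1065 = 8322.3 kPa
a n²/V² = (231.4)(3.39)²/(2.252)² = 524.36 kPa
P = 8322.3 − 524.36 = 7798 kPa

P ≈ 7798 kPa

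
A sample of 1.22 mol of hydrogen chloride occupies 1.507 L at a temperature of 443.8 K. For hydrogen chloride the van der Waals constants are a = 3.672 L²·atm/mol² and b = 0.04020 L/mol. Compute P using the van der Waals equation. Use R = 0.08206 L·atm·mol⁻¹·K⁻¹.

P = nRT/(V − nb) − a n²/V²
nRT/(V − nb) = (1.22)(0.08206)(443.8)/(1.507 − 1.22×0.04020) = 44.430/1.4580 = 30.473 atm
a n²/V² = (3.672)(1.22)²/(1.507)² = 2.4066 atm
P = 30.473 − 2.4066 = 28.07 atm

P ≈ 28.07 atm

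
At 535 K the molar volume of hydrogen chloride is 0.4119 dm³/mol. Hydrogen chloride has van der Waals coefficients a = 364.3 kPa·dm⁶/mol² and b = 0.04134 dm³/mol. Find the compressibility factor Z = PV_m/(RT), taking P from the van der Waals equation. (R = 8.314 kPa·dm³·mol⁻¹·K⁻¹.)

P = RT/(V_m − b) − a/V_m² = (8.314)(535)/(0.4119 − 0.04134) − 364.3/(0.4119)²
  = 4448.0/0.37056 − 2147.2 = 12003 − 2147.2 = 9856 kPa
Z = PV_m/(RT) = (9856)(0.4119)/((8.314)(535)) = 4059.7/4448.0 = 0.9127

Z ≈ 0.9127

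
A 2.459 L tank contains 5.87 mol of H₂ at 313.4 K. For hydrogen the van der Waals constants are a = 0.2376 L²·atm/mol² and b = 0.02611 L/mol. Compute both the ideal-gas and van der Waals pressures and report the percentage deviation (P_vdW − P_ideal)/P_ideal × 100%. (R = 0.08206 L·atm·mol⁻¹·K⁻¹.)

Ideal: P_ideal = nRT/V = (5.87)(0.08206)(313.4)/2.459 = 61.3918 atm
vdW: P = nRT/(V − nb) − a n²/V² = 150.962/2.30573 − 8.18696/6.04668 = 65.4725 − 1.35396 = 64.1185 atm
% deviation = (64.1185 − 61.3918)/61.3918 × 100% = 4.44%

4.44 %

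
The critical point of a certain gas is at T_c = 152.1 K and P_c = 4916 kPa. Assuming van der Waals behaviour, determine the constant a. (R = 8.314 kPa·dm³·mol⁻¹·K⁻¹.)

From T_c = 8a/(27Rb) and P_c = a/(27b²): a = 27 R² T_c²/(64 P_c).
a = 27×(8.314)²×(152.1)²/(64×4916) = 43175983/314624 = 137.2 kPa·dm⁶/mol²

a ≈ 137.2 kPa·dm⁶/mol²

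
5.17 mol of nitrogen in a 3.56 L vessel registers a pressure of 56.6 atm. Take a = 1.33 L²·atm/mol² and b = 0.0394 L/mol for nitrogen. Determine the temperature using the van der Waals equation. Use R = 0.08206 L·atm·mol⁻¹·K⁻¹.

T = (P + a n²/V²)(V − nb)/(nR)
P + a n²/V² = 56.6 + (1.33)(5.17)²/(3.56)² = 59.405 atm
V − nb = 3.56 − (5.17)(0.0394) = 3.3563 L
T = (59.405)(3.3563)/((5.17)(0.08206)) = 470.0 K

T ≈ 470.0 K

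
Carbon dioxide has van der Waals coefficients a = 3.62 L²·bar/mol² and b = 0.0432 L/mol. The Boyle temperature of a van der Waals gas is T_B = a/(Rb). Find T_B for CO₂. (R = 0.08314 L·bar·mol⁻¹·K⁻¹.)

T_B ≈ 1008 K

For a van der Waals gas the second virial coefficient B₂ = b − a/(RT) vanishes at T_B = a/(Rb).
T_B = 3.62/(0.08314×0.0432) = 3.62/0.0035916 = 1008 K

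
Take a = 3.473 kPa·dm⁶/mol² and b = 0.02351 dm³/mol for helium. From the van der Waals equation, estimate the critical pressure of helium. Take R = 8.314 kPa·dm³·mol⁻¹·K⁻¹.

P_c ≈ 232.7 kPa

For a van der Waals gas, P_c = a/(27b²).
P_c = 3.473/(27×(0.02351)²) = 3.473/0.014923 = 232.7 kPa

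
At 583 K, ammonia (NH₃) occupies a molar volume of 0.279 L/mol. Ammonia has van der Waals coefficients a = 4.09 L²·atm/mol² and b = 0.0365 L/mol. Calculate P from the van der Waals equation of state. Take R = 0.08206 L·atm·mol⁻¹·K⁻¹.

P = RT/(V_m − b) − a/V_m²
RT/(V_m − b) = (0.08206)(583)/(0.279 − 0.0365) = 47.841/0.24250 = 197.28 atm
a/V_m² = 4.09/(0.279)² = 52.543 atm
P = 197.28 − 52.543 = 144.7 atm

P ≈ 144.7 atm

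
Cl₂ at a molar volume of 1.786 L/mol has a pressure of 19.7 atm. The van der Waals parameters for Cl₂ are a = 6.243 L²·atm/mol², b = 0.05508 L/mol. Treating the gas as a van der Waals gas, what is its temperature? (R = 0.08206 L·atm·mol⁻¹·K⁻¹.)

T = (P + a/V_m²)(V_m − b)/R
P + a/V_m² = 19.7 + 6.243/(1.786)² = 21.657 atm
V_m − b = 1.786 − 0.05508 = 1.7309 L/mol
T = (21.657)(1.7309)/0.08206 = 456.8 K

T ≈ 456.8 K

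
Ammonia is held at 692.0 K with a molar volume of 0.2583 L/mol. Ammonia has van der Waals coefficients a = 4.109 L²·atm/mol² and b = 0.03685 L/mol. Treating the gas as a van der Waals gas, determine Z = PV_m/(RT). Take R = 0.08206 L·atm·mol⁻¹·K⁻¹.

Z ≈ 0.8863

P = RT/(V_m − b) − a/V_m² = (0.08206)(692.0)/(0.2583 − 0.03685) − 4.109/(0.2583)²
  = 56.786/0.22145 − 61.587 = 256.43 − 61.587 = 194.84 atm
Z = PV_m/(RT) = (194.84)(0.2583)/((0.08206)(692.0)) = 50.327/56.786 = 0.8863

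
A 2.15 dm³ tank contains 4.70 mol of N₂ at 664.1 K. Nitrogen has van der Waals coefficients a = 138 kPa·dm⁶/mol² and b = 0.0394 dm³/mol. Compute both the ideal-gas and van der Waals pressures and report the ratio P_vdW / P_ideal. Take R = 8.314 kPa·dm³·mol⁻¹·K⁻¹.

Ideal: P_ideal = nRT/V = (4.70)(8.314)(664.1)/2.15 = 12069.9 kPa
vdW: P = nRT/(V − nb) − a n²/V² = 25950.2/1.96482 − 3048.42/4.62250 = 13207.4 − 659.474 = 12547.9 kPa
Ratio = 12547.9/12069.9 = 1.040

P_vdW / P_ideal ≈ 1.040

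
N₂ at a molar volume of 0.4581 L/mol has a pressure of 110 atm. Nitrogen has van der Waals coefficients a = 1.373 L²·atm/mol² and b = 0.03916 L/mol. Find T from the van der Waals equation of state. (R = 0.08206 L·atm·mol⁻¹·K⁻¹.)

T = (P + a/V_m²)(V_m − b)/R
P + a/V_m² = 110 + 1.373/(0.4581)² = 116.54 atm
V_m − b = 0.4581 − 0.03916 = 0.41894 L/mol
T = (116.54)(0.41894)/0.08206 = 595.0 K

T ≈ 595.0 K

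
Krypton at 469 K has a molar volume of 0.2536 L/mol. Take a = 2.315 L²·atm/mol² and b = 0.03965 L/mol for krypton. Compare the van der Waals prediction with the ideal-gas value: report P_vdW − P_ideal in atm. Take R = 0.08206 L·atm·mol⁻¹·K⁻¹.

ΔP ≈ -7.87 atm

Ideal: P_ideal = RT/V_m = (0.08206)(469)/0.2536 = 151.759 atm
vdW: P = RT/(V_m − b) − a/V_m² = 38.4861/0.213950 − 2.315/0.0643130 = 179.884 − 35.9958 = 143.888 atm
ΔP = 143.888 − 151.759 = -7.87 atm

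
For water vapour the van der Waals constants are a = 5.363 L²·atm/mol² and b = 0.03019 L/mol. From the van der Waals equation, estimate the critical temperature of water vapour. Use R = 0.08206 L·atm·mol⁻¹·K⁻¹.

T_c ≈ 641.4 K

For a van der Waals gas, T_c = 8a/(27Rb).
T_c = 8×5.363/(27×0.08206×0.03019) = 42.904/0.066890 = 641.4 K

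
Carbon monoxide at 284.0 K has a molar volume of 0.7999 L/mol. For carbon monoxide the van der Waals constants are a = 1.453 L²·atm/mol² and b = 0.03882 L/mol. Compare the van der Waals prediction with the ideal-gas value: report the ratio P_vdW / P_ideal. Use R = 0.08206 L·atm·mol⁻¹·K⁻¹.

Ideal: P_ideal = RT/V_m = (0.08206)(284.0)/0.7999 = 29.1349 atm
vdW: P = RT/(V_m − b) − a/V_m² = 23.3050/0.761080 − 1.453/0.639840 = 30.6210 − 2.27088 = 28.3501 atm
Ratio = 28.3501/29.1349 = 0.9731

P_vdW / P_ideal ≈ 0.9731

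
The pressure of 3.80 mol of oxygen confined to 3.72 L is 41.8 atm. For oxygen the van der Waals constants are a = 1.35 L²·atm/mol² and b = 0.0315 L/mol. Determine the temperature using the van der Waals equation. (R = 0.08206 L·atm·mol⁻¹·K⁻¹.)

T ≈ 498.9 K

T = (P + a n²/V²)(V − nb)/(nR)
P + a n²/V² = 41.8 + (1.35)(3.80)²/(3.72)² = 43.209 atm
V − nb = 3.72 − (3.80)(0.0315) = 3.6003 L
T = (43.209)(3.6003)/((3.80)(0.08206)) = 498.9 K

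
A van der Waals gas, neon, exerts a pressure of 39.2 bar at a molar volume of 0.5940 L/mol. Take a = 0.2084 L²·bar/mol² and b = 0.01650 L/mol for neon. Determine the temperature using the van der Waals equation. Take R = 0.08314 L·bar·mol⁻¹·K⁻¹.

T ≈ 276.4 K

T = (P + a/V_m²)(V_m − b)/R
P + a/V_m² = 39.2 + 0.2084/(0.5940)² = 39.791 bar
V_m − b = 0.5940 − 0.01650 = 0.57750 L/mol
T = (39.791)(0.57750)/0.08314 = 276.4 K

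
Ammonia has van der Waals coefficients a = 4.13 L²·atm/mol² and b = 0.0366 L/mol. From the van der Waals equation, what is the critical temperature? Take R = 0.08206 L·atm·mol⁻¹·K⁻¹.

T_c ≈ 407.4 K

For a van der Waals gas, T_c = 8a/(27Rb).
T_c = 8×4.13/(27×0.08206×0.0366) = 33.040/0.081092 = 407.4 K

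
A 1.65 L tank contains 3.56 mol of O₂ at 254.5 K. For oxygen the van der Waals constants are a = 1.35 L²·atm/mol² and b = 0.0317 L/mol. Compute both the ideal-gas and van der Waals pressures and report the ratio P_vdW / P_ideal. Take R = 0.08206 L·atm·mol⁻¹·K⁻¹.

Ideal: P_ideal = nRT/V = (3.56)(0.08206)(254.5)/1.65 = 45.0594 atm
vdW: P = nRT/(V − nb) − a n²/V² = 74.3480/1.53715 − 17.1094/2.72250 = 48.3674 − 6.28444 = 42.0830 atm
Ratio = 42.0830/45.0594 = 0.9339

P_vdW / P_ideal ≈ 0.9339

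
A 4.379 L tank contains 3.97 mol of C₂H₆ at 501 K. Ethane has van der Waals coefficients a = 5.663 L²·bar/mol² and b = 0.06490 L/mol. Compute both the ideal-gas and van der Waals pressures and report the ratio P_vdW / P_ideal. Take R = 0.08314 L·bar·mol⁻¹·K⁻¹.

Ideal: P_ideal = nRT/V = (3.97)(0.08314)(501)/4.379 = 37.7627 bar
vdW: P = nRT/(V − nb) − a n²/V² = 165.363/4.12135 − 89.2540/19.1756 = 40.1235 − 4.65456 = 35.4689 bar
Ratio = 35.4689/37.7627 = 0.9393

P_vdW / P_ideal ≈ 0.9393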